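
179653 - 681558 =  - 501905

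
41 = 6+35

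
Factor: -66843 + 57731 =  - 9112 = - 2^3 * 17^1*67^1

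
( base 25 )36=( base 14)5b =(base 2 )1010001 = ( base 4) 1101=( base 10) 81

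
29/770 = 29/770 = 0.04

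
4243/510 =8 + 163/510 = 8.32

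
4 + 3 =7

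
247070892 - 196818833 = 50252059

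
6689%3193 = 303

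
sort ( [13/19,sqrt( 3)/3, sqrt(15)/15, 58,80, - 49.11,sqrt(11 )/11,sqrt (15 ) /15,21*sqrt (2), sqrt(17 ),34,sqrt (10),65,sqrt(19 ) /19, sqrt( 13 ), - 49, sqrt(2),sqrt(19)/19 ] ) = [ - 49.11, - 49,sqrt(19)/19,  sqrt( 19) /19,sqrt(15 )/15,sqrt( 15) /15,sqrt( 11 ) /11, sqrt(3)/3,13/19,sqrt (2 ),sqrt( 10),sqrt(13 ) , sqrt( 17) , 21*sqrt( 2),  34,58,  65,80]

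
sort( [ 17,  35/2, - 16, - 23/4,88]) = [ - 16 , - 23/4,17,35/2, 88] 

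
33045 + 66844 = 99889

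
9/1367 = 9/1367 = 0.01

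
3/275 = 3/275= 0.01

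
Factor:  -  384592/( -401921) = 688/719= 2^4*43^1*719^ ( - 1) 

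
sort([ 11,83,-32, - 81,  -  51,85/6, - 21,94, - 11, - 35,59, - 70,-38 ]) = [ - 81, - 70,  -  51,  -  38, - 35,-32,- 21,-11, 11, 85/6,59,  83, 94]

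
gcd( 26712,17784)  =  72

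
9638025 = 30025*321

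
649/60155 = 649/60155 = 0.01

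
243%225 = 18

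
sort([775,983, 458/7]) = [458/7, 775,983] 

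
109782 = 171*642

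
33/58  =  33/58=0.57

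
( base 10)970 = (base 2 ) 1111001010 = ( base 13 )598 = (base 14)4d4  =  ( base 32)UA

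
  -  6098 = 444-6542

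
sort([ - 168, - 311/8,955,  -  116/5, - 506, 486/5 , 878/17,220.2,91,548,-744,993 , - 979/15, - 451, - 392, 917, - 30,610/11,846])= [ - 744, - 506,-451  ,-392, - 168,-979/15,-311/8, - 30, - 116/5,878/17,610/11, 91,486/5,220.2,548,846,917,955,993 ] 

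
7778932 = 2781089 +4997843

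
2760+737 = 3497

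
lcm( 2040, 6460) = 38760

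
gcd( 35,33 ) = 1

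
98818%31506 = 4300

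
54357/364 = 54357/364 = 149.33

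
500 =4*125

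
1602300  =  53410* 30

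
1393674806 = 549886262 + 843788544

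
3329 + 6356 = 9685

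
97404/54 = 1803+7/9 = 1803.78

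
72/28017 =8/3113 = 0.00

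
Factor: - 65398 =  - 2^1*19^1  *1721^1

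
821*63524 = 52153204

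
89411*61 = 5454071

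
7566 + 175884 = 183450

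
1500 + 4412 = 5912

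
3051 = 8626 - 5575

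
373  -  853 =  - 480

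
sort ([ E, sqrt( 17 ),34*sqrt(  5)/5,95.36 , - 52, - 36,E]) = [-52, - 36,E,E,  sqrt( 17 ),  34*sqrt( 5)/5, 95.36]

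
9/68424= 3/22808 =0.00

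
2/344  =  1/172 = 0.01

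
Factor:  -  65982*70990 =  - 2^2*3^1*5^1*7^1*31^1*229^1*1571^1 = -4684062180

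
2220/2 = 1110 = 1110.00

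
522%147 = 81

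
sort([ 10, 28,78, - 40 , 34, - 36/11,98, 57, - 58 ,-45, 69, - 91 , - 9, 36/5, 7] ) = [  -  91, - 58, - 45, - 40, - 9, - 36/11, 7, 36/5,10,28,34, 57, 69,78,98] 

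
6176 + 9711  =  15887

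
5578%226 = 154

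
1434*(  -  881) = -1263354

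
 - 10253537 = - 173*59269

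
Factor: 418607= 7^2 * 8543^1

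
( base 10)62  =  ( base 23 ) 2G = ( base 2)111110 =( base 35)1r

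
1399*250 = 349750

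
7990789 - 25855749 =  - 17864960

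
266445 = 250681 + 15764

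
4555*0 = 0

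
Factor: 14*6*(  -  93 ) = -7812 = - 2^2*3^2*7^1*31^1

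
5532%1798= 138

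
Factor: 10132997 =7^1*1447571^1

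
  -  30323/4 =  - 30323/4  =  - 7580.75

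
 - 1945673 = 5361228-7306901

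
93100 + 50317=143417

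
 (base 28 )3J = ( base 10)103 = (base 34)31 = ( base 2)1100111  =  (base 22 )4F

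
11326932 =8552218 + 2774714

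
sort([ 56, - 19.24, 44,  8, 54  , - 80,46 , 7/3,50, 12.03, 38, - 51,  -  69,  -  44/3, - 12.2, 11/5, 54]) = [ - 80, - 69, - 51, - 19.24,  -  44/3, - 12.2,  11/5 , 7/3,8,12.03, 38,44,  46,50, 54, 54,56]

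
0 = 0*9470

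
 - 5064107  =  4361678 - 9425785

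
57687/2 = 28843 + 1/2= 28843.50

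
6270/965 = 6 + 96/193 = 6.50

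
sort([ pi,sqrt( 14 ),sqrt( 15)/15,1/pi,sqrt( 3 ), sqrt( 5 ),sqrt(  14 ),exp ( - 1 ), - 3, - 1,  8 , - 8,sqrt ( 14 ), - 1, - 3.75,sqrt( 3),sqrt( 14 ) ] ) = [ - 8,-3.75, - 3,  -  1, - 1,sqrt( 15 ) /15,  1/pi,exp(  -  1), sqrt( 3),sqrt( 3),sqrt( 5),  pi,sqrt(14 ), sqrt( 14 ), sqrt( 14),sqrt( 14 ),8]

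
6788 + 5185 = 11973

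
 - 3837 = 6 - 3843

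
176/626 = 88/313 = 0.28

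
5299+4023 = 9322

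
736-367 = 369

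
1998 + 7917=9915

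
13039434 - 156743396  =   - 143703962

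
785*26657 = 20925745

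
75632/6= 37816/3 = 12605.33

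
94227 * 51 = 4805577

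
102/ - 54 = -2 + 1/9 = -1.89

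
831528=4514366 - 3682838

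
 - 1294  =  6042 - 7336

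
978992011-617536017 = 361455994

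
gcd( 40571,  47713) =1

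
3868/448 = 8+71/112= 8.63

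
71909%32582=6745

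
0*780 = 0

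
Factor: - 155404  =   - 2^2*38851^1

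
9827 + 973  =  10800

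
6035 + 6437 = 12472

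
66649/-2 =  - 66649/2 = - 33324.50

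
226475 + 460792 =687267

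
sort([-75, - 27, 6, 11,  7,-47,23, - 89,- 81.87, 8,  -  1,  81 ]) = [ - 89, - 81.87,-75, - 47 , - 27,-1, 6, 7, 8,11, 23,81 ] 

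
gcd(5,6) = 1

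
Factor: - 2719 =  -  2719^1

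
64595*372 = 24029340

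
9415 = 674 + 8741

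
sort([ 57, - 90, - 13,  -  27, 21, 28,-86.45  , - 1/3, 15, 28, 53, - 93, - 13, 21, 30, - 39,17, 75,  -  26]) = [ - 93,-90, - 86.45, -39,  -  27, - 26, - 13, -13 , - 1/3,15,17, 21, 21,28,28, 30,53, 57,75]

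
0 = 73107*0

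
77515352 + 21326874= 98842226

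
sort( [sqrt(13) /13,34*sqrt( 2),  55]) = [sqrt ( 13 ) /13,34  *sqrt(2),55 ]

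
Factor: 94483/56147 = 7^(  -  1) * 13^(-1)*617^(-1)*94483^1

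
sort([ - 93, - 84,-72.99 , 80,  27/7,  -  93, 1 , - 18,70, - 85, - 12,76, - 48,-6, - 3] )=[ - 93, - 93, - 85 , - 84,-72.99, - 48, - 18, - 12, - 6, - 3 , 1,27/7, 70,76,80]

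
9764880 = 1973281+7791599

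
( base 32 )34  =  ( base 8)144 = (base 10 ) 100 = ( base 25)40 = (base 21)4g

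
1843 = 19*97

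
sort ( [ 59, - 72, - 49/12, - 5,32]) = [ - 72, - 5 , - 49/12, 32,59 ]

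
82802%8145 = 1352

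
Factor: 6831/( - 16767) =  - 3^( - 3 )*11^1 = - 11/27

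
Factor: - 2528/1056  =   - 3^(-1)*11^ (-1)*79^1 = -79/33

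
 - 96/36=-8/3 = - 2.67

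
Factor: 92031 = 3^1*30677^1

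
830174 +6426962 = 7257136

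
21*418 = 8778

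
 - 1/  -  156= 1/156  =  0.01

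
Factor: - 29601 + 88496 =5^1*11779^1 = 58895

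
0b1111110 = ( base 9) 150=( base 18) 70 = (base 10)126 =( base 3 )11200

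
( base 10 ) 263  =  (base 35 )7i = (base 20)D3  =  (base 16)107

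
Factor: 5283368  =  2^3*19^1 *34759^1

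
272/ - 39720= - 1+4931/4965  =  - 0.01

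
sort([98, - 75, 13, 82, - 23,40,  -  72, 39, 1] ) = [ - 75,-72, - 23,1,  13, 39 , 40, 82 , 98 ]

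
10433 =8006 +2427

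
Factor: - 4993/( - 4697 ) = 7^( - 1 )*11^ ( - 1 ) * 61^( - 1 )*  4993^1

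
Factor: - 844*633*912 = - 487237824 = - 2^6*3^2*19^1*211^2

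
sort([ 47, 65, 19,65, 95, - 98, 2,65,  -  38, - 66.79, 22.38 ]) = [-98, - 66.79, - 38, 2,19, 22.38,47, 65, 65, 65, 95]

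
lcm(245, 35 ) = 245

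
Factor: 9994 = 2^1*19^1*263^1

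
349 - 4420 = - 4071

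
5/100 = 1/20 = 0.05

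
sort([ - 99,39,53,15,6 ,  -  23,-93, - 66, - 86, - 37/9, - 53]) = [ - 99, - 93,  -  86, - 66,-53, - 23, - 37/9,6,15,39,53] 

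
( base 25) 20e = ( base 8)2360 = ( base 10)1264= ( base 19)39a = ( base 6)5504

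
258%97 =64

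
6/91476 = 1/15246  =  0.00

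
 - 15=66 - 81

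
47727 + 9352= 57079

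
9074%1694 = 604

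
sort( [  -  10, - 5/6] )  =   [ - 10,-5/6]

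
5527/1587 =5527/1587  =  3.48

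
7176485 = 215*33379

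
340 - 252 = 88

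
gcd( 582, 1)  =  1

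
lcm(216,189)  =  1512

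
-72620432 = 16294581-88915013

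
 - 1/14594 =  -1/14594 = -  0.00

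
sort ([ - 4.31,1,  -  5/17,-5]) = [ - 5, - 4.31, - 5/17,1 ]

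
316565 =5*63313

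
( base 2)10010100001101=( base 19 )1754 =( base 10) 9485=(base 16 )250d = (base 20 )13E5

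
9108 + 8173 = 17281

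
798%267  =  264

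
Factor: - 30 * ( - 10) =300 = 2^2*3^1*5^2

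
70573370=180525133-109951763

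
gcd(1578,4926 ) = 6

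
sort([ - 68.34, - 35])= [- 68.34, - 35 ]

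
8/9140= 2/2285 = 0.00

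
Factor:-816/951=  -  272/317 = - 2^4*17^1*317^( - 1)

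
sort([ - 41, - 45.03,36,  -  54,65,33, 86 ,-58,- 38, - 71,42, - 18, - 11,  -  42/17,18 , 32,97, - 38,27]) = [- 71 , - 58,-54, - 45.03,  -  41,-38,-38, - 18,-11, - 42/17,  18, 27,32,  33,36,42  ,  65 , 86,97]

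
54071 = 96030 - 41959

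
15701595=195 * 80521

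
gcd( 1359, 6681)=3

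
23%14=9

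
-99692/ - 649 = 99692/649 = 153.61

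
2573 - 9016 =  - 6443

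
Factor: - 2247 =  - 3^1*7^1 *107^1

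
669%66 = 9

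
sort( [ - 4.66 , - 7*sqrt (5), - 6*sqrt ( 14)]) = [ - 6* sqrt(14),-7 * sqrt(5),-4.66]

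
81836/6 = 13639 + 1/3 = 13639.33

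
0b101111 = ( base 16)2F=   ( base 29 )1i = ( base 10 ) 47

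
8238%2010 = 198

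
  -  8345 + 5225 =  -3120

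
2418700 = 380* 6365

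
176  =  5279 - 5103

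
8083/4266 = 8083/4266 = 1.89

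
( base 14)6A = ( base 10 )94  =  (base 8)136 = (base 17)59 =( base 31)31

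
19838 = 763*26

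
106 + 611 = 717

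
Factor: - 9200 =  - 2^4 * 5^2*23^1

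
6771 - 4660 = 2111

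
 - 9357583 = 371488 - 9729071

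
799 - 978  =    -  179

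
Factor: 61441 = 61441^1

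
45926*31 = 1423706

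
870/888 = 145/148  =  0.98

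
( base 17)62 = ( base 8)150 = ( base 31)3b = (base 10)104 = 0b1101000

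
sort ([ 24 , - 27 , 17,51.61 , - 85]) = [-85, - 27, 17, 24 , 51.61]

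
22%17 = 5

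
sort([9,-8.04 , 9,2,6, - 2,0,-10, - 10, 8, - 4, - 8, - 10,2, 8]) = [ - 10, - 10 , - 10, - 8.04, - 8, - 4, - 2, 0,2 , 2,6,8,8,9,9]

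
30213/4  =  7553  +  1/4 = 7553.25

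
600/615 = 40/41 = 0.98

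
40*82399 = 3295960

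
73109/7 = 10444 + 1/7 = 10444.14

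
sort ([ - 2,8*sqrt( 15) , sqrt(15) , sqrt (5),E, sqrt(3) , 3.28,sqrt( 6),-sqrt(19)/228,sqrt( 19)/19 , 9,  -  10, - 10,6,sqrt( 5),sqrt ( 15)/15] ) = [ - 10 , - 10, - 2 , - sqrt (19)/228,sqrt(19)/19, sqrt(15)/15,sqrt(3), sqrt(5),sqrt ( 5), sqrt(6 ), E, 3.28,sqrt(15),6, 9,8 *sqrt(15)]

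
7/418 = 7/418 = 0.02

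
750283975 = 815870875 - 65586900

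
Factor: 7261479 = 3^2*127^1*6353^1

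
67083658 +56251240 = 123334898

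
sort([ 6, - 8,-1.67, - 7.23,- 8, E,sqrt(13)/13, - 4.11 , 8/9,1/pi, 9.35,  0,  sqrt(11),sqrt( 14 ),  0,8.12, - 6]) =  [  -  8, - 8, - 7.23,  -  6,-4.11,  -  1.67, 0, 0, sqrt(13)/13,  1/pi, 8/9, E, sqrt( 11), sqrt (14), 6 , 8.12,9.35]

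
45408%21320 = 2768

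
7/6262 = 7/6262 = 0.00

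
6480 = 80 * 81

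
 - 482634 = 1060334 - 1542968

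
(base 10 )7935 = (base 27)ano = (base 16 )1EFF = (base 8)17377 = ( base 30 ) 8OF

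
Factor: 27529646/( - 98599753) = -2^1* 7^( - 1)*13764823^1*14085679^( - 1)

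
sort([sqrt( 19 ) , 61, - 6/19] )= [-6/19,sqrt( 19 ), 61] 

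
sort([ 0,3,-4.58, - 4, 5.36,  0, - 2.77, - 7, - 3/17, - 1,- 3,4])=[  -  7, - 4.58, - 4, - 3, - 2.77 , - 1, - 3/17,  0, 0,3,4,5.36]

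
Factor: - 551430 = - 2^1*3^2 * 5^1*11^1*557^1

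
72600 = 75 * 968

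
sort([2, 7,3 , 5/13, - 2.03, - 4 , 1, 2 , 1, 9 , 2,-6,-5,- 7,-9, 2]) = [- 9, - 7, - 6,-5,  -  4, - 2.03,  5/13, 1,1, 2, 2, 2, 2, 3, 7 , 9]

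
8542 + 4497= 13039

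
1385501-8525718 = -7140217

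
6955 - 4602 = 2353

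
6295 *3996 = 25154820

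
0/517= 0 = 0.00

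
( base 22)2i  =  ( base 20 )32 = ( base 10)62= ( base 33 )1t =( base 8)76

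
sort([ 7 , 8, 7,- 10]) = [-10,7, 7, 8 ]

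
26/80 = 13/40 = 0.33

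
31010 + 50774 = 81784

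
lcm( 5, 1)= 5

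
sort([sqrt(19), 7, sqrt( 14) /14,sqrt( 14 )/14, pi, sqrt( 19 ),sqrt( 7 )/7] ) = [ sqrt( 14 )/14, sqrt( 14)/14 , sqrt( 7) /7,pi, sqrt(19 ),  sqrt( 19),7 ]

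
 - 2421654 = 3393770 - 5815424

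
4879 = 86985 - 82106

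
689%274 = 141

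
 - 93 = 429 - 522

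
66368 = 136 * 488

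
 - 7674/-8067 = 2558/2689= 0.95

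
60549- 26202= 34347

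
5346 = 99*54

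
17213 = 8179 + 9034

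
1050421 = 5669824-4619403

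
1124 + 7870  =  8994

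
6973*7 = 48811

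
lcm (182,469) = 12194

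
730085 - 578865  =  151220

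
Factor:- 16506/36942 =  - 21/47  =  -3^1 *7^1*47^(- 1)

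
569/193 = 2 + 183/193 = 2.95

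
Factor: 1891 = 31^1*61^1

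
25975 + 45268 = 71243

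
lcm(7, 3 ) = 21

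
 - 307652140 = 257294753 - 564946893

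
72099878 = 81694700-9594822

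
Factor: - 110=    - 2^1*5^1*11^1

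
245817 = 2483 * 99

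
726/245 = 2 + 236/245 = 2.96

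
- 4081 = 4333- 8414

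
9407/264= 35 + 167/264=35.63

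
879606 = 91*9666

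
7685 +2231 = 9916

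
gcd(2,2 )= 2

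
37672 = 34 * 1108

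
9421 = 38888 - 29467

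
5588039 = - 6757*( - 827)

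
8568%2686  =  510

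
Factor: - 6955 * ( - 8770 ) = 60995350 = 2^1*5^2*13^1*107^1*877^1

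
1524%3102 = 1524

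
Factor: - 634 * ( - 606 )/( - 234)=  - 2^1*3^(-1)*13^(-1)*101^1*317^1 = - 64034/39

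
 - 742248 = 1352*( - 549 ) 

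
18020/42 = 429 + 1/21 = 429.05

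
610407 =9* 67823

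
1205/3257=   1205/3257 = 0.37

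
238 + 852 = 1090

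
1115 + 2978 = 4093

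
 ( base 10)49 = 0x31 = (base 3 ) 1211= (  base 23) 23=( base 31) 1I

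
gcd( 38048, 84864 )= 32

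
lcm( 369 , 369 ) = 369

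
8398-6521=1877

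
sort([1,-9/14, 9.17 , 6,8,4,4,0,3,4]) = [ - 9/14,0,1,3, 4,4,4, 6 , 8,  9.17] 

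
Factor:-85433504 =-2^5*13^1*41^1*5009^1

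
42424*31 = 1315144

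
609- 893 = - 284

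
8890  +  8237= 17127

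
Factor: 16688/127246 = 8/61=   2^3*61^( - 1)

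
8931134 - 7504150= 1426984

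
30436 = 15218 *2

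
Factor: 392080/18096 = 65/3 = 3^( - 1 )*5^1*13^1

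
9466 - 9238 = 228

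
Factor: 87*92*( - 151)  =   - 1208604=- 2^2*3^1*23^1*29^1*151^1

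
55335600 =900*61484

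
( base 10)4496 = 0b1000110010000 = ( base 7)16052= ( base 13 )207b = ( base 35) 3NG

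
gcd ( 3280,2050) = 410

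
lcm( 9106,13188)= 382452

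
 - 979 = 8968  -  9947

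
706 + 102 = 808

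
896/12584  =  112/1573 =0.07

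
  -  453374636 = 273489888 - 726864524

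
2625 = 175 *15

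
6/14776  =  3/7388  =  0.00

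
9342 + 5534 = 14876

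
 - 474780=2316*( - 205 ) 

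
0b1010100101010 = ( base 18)gd0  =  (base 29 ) 6CO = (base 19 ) f03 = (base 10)5418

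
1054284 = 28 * 37653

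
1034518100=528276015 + 506242085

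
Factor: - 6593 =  - 19^1*347^1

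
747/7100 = 747/7100= 0.11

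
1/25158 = 1/25158  =  0.00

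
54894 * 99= 5434506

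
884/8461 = 884/8461 = 0.10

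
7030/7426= 3515/3713=0.95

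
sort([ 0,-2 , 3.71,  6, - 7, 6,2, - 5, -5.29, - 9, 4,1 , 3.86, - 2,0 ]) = [-9, - 7 , - 5.29 , - 5, - 2, - 2,  0,0,1,2,3.71,3.86,4,6,6 ]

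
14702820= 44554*330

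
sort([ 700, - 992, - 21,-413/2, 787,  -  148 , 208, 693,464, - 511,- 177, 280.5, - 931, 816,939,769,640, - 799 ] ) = [-992, - 931,-799, - 511,-413/2, - 177, - 148, - 21,  208,  280.5, 464,640 , 693, 700,769,787,816,  939 ]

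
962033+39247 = 1001280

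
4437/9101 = 4437/9101 = 0.49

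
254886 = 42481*6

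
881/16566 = 881/16566 = 0.05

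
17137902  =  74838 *229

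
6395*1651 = 10558145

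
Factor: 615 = 3^1 *5^1*41^1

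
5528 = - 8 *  (-691) 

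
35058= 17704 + 17354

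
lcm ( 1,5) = 5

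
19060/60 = 953/3 = 317.67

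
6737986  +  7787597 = 14525583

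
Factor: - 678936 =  - 2^3 * 3^1*28289^1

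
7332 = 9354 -2022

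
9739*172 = 1675108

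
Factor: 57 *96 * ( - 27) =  - 2^5*3^5*19^1 = - 147744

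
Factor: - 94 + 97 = 3^1 = 3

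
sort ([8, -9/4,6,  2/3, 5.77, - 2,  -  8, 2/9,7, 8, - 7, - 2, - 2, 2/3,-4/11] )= [ - 8, - 7,-9/4, - 2, -2,-2, - 4/11,2/9,2/3,2/3 , 5.77,6, 7, 8, 8 ] 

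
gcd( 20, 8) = 4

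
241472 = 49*4928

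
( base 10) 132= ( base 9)156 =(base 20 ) 6C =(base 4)2010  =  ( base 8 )204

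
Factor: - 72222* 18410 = - 2^2*3^1*5^1 *7^1 * 263^1*12037^1 = - 1329607020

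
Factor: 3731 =7^1 * 13^1*41^1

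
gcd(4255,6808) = 851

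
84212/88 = 21053/22 = 956.95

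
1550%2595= 1550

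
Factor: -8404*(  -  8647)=72669388 = 2^2*11^1*191^1*8647^1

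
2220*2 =4440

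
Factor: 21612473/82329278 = 2^( - 1)* 97^2*2297^1*41164639^(  -  1) 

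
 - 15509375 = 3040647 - 18550022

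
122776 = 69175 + 53601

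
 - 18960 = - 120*158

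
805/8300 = 161/1660 = 0.10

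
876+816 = 1692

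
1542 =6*257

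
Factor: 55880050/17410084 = 2^(-1)*5^2 * 67^ ( - 1)*167^(  -  1) * 389^( - 1) * 1117601^1 =27940025/8705042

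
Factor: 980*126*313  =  2^3  *  3^2*5^1* 7^3*313^1  =  38649240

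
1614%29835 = 1614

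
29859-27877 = 1982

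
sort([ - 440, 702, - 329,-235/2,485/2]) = [ - 440, - 329, - 235/2,  485/2,702]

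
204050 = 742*275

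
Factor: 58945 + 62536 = 29^1*59^1*71^1 = 121481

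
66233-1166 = 65067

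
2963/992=2+979/992 = 2.99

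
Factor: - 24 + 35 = 11^1 = 11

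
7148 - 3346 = 3802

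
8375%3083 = 2209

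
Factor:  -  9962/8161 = -2^1*17^1*293^1*8161^( - 1 )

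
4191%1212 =555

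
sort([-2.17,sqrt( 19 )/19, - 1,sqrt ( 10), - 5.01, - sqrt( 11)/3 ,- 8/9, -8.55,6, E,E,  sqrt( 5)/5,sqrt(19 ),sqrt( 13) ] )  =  [ - 8.55, - 5.01,  -  2.17, - sqrt(11 )/3,-1, - 8/9, sqrt(19) /19,  sqrt(5)/5, E,E,sqrt(10),sqrt(13 ), sqrt( 19 ),6] 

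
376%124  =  4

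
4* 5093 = 20372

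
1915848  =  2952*649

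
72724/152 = 478 + 17/38 = 478.45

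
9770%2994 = 788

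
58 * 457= 26506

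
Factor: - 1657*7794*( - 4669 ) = 2^1*3^2 *7^1 * 23^1*29^1*433^1*1657^1  =  60298538202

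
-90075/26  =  -90075/26 = -  3464.42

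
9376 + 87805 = 97181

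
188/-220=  - 1  +  8/55 = -0.85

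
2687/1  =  2687 = 2687.00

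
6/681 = 2/227 = 0.01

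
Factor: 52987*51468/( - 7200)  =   - 2^( - 3 )*3^( - 1)*5^( - 2 ) * 11^1 * 4289^1 * 4817^1  =  - 227261243/600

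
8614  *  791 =6813674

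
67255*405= 27238275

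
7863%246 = 237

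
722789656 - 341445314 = 381344342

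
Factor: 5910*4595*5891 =159978646950 = 2^1*3^1*5^2*43^1*137^1*197^1*919^1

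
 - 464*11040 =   -  5122560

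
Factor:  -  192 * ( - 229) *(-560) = -2^10*3^1*5^1  *  7^1*229^1= - 24622080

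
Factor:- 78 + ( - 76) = - 2^1*7^1*11^1 = -154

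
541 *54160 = 29300560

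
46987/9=5220 + 7/9 = 5220.78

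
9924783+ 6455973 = 16380756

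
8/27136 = 1/3392= 0.00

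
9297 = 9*1033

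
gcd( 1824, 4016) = 16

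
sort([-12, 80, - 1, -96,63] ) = [ - 96, - 12, - 1, 63,80] 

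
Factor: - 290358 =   -  2^1 * 3^3*19^1*283^1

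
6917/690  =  10 + 17/690=10.02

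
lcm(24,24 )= 24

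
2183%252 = 167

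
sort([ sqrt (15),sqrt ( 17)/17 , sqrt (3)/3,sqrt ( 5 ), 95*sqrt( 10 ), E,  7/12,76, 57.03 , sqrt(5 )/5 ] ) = [ sqrt(17 ) /17,sqrt(5 ) /5 , sqrt ( 3 )/3,7/12, sqrt( 5 ),E,sqrt(15) , 57.03, 76,95 * sqrt ( 10) ] 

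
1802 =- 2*(-901 ) 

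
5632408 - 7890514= -2258106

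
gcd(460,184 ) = 92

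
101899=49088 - -52811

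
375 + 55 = 430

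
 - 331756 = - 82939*4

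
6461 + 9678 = 16139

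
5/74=5/74=0.07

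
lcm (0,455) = 0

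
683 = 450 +233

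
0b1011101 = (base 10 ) 93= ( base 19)4h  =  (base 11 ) 85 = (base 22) 45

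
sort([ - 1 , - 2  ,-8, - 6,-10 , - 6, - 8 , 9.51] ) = [ - 10, - 8, - 8, - 6, - 6, - 2, - 1,  9.51 ]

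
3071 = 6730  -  3659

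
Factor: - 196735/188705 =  - 49/47 = - 7^2*47^( - 1) 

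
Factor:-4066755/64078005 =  - 271117/4271867 = - 7^2*11^1*503^1*877^ (-1)*4871^( - 1)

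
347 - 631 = -284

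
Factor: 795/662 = 2^( - 1 )*3^1 * 5^1*53^1*331^(-1 )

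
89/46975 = 89/46975 =0.00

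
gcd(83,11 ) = 1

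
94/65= 94/65 = 1.45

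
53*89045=4719385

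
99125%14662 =11153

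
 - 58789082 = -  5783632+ - 53005450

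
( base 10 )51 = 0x33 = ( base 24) 23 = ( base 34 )1H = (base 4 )303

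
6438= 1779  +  4659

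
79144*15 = 1187160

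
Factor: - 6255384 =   -  2^3 *3^1*71^1*3671^1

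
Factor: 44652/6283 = 2^2  *  3^1*61^1 * 103^( - 1) = 732/103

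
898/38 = 449/19=23.63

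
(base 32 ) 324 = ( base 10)3140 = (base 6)22312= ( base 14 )1204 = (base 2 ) 110001000100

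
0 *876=0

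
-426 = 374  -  800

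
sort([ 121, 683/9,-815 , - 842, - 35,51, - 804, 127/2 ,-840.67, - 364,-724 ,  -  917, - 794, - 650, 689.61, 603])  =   [ - 917, - 842,  -  840.67, - 815,- 804, - 794,-724, - 650,-364,-35,51,127/2, 683/9,121, 603, 689.61]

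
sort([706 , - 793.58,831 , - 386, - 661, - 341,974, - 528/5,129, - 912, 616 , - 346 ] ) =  [ - 912,-793.58, - 661, - 386, - 346, - 341, - 528/5,129, 616,706  ,  831,974 ]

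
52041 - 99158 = - 47117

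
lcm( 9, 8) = 72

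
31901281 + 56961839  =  88863120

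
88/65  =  88/65= 1.35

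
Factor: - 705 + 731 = 2^1*13^1 = 26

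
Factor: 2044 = 2^2 *7^1*73^1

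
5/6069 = 5/6069 = 0.00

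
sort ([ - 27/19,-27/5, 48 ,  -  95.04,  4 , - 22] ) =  [ - 95.04,-22,-27/5, - 27/19,4 , 48] 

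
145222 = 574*253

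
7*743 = 5201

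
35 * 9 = 315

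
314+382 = 696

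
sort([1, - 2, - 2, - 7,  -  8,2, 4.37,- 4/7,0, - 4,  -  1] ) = [ -8, - 7, - 4,  -  2, - 2, - 1,  -  4/7,0,1, 2, 4.37] 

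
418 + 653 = 1071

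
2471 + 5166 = 7637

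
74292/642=115+77/107 = 115.72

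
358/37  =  9 + 25/37 =9.68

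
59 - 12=47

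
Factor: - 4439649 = - 3^1* 1479883^1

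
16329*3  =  48987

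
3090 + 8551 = 11641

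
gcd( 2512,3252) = 4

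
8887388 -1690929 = 7196459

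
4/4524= 1/1131 = 0.00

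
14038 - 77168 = -63130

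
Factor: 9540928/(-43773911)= -2^6 * 149077^1*43773911^(-1)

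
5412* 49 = 265188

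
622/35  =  622/35 = 17.77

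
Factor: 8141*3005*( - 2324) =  - 2^2 * 5^1*7^2*83^1*601^1*1163^1 = - 56853650420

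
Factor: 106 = 2^1*53^1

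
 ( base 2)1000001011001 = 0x1059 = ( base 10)4185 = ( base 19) BB5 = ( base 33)3RR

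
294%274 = 20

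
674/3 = 224 + 2/3=224.67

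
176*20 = 3520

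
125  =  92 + 33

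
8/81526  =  4/40763 = 0.00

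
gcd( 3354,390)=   78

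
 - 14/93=  -  14/93  =  -  0.15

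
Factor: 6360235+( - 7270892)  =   - 910657= - 11^1*82787^1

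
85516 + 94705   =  180221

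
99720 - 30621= 69099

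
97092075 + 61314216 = 158406291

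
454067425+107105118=561172543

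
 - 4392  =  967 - 5359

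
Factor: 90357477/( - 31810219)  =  -3^1*23^( - 1 )*41^ ( - 1 )*61^( - 1)*79^( -1 ) * 4302737^1=- 12908211/4544317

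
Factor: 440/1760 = 2^( - 2) = 1/4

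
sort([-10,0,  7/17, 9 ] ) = [ - 10,0, 7/17, 9]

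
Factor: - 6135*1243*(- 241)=1837819005= 3^1*5^1 * 11^1*113^1*241^1*409^1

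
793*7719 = 6121167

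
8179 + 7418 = 15597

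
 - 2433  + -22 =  - 2455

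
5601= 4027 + 1574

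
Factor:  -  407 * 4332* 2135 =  - 2^2*3^1 * 5^1*7^1*11^1*19^2* 37^1*61^1= -3764269740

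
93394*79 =7378126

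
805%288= 229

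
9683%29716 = 9683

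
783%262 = 259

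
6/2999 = 6/2999 = 0.00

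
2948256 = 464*6354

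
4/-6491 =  - 1 + 6487/6491 = - 0.00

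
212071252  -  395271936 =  - 183200684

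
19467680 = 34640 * 562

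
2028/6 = 338  =  338.00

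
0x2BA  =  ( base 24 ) 152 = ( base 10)698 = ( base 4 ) 22322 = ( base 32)LQ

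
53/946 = 53/946 = 0.06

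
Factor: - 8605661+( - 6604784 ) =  - 5^1*719^1 *4231^1 = - 15210445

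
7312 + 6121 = 13433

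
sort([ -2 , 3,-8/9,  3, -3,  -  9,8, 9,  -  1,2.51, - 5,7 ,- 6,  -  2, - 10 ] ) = [  -  10, - 9 , - 6,-5, - 3,  -  2 , - 2, - 1,  -  8/9,2.51 , 3, 3 , 7 , 8 , 9] 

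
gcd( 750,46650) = 150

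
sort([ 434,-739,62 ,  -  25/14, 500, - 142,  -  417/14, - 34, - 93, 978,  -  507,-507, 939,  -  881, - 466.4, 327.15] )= [ - 881,-739, - 507, - 507, -466.4 , -142, - 93, - 34, - 417/14, -25/14,  62, 327.15, 434,500, 939, 978 ]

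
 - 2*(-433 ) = 866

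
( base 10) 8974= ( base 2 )10001100001110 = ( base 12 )523a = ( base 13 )4114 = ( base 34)7PW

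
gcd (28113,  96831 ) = 3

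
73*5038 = 367774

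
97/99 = 97/99 = 0.98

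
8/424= 1/53 = 0.02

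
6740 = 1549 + 5191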